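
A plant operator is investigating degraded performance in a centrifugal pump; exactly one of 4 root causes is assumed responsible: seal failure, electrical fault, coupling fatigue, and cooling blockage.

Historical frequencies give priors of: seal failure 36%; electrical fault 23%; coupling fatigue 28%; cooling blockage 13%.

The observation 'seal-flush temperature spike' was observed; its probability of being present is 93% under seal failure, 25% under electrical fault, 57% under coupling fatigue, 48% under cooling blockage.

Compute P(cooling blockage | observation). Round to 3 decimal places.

Multiply each prior by the likelihood of the observation:
  seal failure: 0.36 × 0.93 = 0.3348
  electrical fault: 0.23 × 0.25 = 0.0575
  coupling fatigue: 0.28 × 0.57 = 0.1596
  cooling blockage: 0.13 × 0.48 = 0.0624
Normalizing constant Z = 0.3348 + 0.0575 + 0.1596 + 0.0624 = 0.6143.
P(cooling blockage | evidence) = 0.0624 / 0.6143 ≈ 0.102.

0.102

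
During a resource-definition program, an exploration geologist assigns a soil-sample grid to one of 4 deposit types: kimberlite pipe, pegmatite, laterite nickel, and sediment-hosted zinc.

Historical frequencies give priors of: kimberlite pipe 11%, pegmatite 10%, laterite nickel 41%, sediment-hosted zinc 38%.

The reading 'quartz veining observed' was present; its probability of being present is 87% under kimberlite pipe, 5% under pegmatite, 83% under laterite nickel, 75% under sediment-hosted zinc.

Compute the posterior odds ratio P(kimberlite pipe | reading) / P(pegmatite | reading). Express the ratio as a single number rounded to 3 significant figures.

19.1

Posterior odds equal prior odds times the likelihood ratio; only the two competing hypotheses matter.
  kimberlite pipe: 0.11 × 0.87 = 0.0957
  pegmatite: 0.10 × 0.05 = 0.005
Odds(kimberlite pipe : pegmatite) = 0.0957 / 0.005 ≈ 19.1.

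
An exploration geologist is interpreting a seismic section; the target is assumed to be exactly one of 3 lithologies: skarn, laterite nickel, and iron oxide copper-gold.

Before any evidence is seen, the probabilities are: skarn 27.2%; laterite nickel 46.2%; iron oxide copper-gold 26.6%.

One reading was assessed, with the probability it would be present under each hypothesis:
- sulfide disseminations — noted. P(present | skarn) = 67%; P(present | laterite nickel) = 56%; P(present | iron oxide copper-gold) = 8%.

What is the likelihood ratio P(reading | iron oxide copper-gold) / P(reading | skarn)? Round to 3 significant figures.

0.119

Likelihood of this reading under each hypothesis:
  iron oxide copper-gold: 0.08
  skarn: 0.67
Bayes factor = 0.08 / 0.67 ≈ 0.119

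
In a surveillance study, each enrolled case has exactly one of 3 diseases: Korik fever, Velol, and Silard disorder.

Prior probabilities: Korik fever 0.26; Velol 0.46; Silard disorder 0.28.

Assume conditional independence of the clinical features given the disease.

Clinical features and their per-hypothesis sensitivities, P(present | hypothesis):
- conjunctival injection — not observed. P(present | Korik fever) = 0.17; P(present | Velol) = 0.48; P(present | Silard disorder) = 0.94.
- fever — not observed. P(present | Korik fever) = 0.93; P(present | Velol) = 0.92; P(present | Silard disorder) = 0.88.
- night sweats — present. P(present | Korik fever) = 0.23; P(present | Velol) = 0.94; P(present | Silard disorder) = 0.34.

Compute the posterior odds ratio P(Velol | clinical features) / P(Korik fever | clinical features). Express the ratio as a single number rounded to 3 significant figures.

The normalizing constant cancels in an odds ratio, so compute prior × likelihood for the two hypotheses only (using 1 − P(present | H) for each absent clinical feature):
  Velol: 0.46 × (1 − 0.48) × (1 − 0.92) × 0.94 = 0.017988
  Korik fever: 0.26 × (1 − 0.17) × (1 − 0.93) × 0.23 = 0.0034744
Odds(Velol : Korik fever) = 0.017988 / 0.0034744 ≈ 5.18.

5.18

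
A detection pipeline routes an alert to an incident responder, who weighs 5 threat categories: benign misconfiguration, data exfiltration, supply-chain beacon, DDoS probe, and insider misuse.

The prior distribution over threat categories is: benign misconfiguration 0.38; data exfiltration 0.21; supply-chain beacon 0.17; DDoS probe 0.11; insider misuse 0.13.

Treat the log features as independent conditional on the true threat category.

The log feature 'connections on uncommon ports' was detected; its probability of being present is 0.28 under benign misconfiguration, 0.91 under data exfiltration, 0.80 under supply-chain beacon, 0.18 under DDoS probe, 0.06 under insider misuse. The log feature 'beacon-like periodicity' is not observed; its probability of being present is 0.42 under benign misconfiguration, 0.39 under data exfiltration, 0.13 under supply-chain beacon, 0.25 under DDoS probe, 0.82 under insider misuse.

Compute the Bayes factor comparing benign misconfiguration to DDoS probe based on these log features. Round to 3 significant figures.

Take the product of per-log feature likelihoods under each hypothesis (using 1 − P(present | H) for each absent log feature), then divide.
  benign misconfiguration: 0.28 × (1 − 0.42) = 0.1624
  DDoS probe: 0.18 × (1 − 0.25) = 0.135
Bayes factor = 0.1624 / 0.135 ≈ 1.20

1.20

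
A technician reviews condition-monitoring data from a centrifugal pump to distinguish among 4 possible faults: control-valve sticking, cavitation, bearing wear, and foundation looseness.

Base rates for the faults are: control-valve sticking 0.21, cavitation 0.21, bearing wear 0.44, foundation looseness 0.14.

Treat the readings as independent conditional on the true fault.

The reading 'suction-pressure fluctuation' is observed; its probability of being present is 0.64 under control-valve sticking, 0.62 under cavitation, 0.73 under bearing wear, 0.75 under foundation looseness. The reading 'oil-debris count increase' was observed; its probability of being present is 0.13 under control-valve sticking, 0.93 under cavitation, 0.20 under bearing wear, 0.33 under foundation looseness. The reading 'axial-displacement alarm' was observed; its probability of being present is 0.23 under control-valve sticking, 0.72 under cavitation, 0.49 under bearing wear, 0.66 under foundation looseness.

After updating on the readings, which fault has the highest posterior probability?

cavitation

By Bayes' rule with conditional independence, the unnormalized weight for each hypothesis is prior × ∏ likelihoods:
  control-valve sticking: 0.21 × 0.64 × 0.13 × 0.23 = 0.0040186
  cavitation: 0.21 × 0.62 × 0.93 × 0.72 = 0.087182
  bearing wear: 0.44 × 0.73 × 0.20 × 0.49 = 0.031478
  foundation looseness: 0.14 × 0.75 × 0.33 × 0.66 = 0.022869
The unnormalized weights sum to 0.14555.
P(control-valve sticking | evidence) ≈ 0.0040186 / 0.14555 ≈ 0.028
P(cavitation | evidence) ≈ 0.087182 / 0.14555 ≈ 0.599
P(bearing wear | evidence) ≈ 0.031478 / 0.14555 ≈ 0.216
P(foundation looseness | evidence) ≈ 0.022869 / 0.14555 ≈ 0.157
The largest is 0.599, so cavitation is most probable.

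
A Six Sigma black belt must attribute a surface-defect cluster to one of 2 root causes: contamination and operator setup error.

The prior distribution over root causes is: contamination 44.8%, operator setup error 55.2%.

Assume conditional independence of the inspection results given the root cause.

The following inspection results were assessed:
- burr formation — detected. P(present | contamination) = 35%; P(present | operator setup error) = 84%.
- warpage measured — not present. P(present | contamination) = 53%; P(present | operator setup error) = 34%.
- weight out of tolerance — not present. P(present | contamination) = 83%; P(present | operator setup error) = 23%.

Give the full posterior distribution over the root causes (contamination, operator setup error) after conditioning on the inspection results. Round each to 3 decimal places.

0.050, 0.950

For each hypothesis, the unnormalized posterior weight is prior × product of the inspection result likelihoods (using 1 − P(present | H) for each absent inspection result):
  contamination: 0.448 × 0.35 × (1 − 0.53) × (1 − 0.83) = 0.012528
  operator setup error: 0.552 × 0.84 × (1 − 0.34) × (1 − 0.23) = 0.23564
The unnormalized weights sum to 0.24817.
P(contamination | evidence) = 0.012528 / 0.24817 ≈ 0.050
P(operator setup error | evidence) = 0.23564 / 0.24817 ≈ 0.950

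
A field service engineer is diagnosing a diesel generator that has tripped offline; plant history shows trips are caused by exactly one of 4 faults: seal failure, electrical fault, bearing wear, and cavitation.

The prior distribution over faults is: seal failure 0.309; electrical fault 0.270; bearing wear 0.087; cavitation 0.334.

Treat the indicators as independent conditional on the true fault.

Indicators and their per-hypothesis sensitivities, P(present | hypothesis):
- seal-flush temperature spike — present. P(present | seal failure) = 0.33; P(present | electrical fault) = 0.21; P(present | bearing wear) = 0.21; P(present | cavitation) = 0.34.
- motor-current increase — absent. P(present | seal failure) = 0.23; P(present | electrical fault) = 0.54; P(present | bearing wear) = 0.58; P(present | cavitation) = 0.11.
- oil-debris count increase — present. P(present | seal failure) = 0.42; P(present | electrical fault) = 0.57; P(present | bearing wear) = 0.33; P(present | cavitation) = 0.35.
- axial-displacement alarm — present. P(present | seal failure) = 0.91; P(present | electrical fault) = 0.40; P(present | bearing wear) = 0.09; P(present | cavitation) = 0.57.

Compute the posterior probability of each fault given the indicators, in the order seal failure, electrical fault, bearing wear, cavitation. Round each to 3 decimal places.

By Bayes' rule with conditional independence, the unnormalized weight for each hypothesis is prior × ∏ likelihoods (using 1 − P(present | H) for each absent indicator):
  seal failure: 0.309 × 0.33 × (1 − 0.23) × 0.42 × 0.91 = 0.030009
  electrical fault: 0.270 × 0.21 × (1 − 0.54) × 0.57 × 0.40 = 0.0059467
  bearing wear: 0.087 × 0.21 × (1 − 0.58) × 0.33 × 0.09 = 0.0002279
  cavitation: 0.334 × 0.34 × (1 − 0.11) × 0.35 × 0.57 = 0.020163
The unnormalized weights sum to 0.056347.
P(seal failure | evidence) = 0.030009 / 0.056347 ≈ 0.533
P(electrical fault | evidence) = 0.0059467 / 0.056347 ≈ 0.106
P(bearing wear | evidence) = 0.0002279 / 0.056347 ≈ 0.004
P(cavitation | evidence) = 0.020163 / 0.056347 ≈ 0.358

0.533, 0.106, 0.004, 0.358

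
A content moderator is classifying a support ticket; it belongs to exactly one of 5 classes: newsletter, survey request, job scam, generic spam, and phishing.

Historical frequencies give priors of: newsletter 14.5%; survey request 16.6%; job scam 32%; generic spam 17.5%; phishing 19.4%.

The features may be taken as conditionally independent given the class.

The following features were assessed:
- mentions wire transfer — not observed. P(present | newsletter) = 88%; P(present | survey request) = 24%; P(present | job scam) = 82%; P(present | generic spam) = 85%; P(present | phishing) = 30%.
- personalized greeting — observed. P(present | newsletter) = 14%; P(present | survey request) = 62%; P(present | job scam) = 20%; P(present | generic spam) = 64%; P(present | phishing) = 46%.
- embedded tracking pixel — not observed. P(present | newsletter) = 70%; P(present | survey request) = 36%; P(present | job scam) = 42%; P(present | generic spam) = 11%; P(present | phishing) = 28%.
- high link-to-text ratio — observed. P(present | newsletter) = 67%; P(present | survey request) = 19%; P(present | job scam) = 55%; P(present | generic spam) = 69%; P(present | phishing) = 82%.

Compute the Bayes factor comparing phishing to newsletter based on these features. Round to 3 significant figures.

Take the product of per-feature likelihoods under each hypothesis (using 1 − P(present | H) for each absent feature), then divide.
  phishing: (1 − 0.30) × 0.46 × (1 − 0.28) × 0.82 = 0.19011
  newsletter: (1 − 0.88) × 0.14 × (1 − 0.70) × 0.67 = 0.0033768
Bayes factor = 0.19011 / 0.0033768 ≈ 56.3

56.3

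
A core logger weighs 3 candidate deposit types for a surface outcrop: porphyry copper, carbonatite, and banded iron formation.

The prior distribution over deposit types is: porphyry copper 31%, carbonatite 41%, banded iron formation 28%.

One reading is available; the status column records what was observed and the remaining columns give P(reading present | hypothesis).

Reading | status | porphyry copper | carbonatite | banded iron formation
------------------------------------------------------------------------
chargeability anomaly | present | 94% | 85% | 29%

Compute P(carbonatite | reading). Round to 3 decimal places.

By Bayes' rule, the unnormalized weight for each hypothesis is prior × likelihood:
  porphyry copper: 0.31 × 0.94 = 0.2914
  carbonatite: 0.41 × 0.85 = 0.3485
  banded iron formation: 0.28 × 0.29 = 0.0812
Marginal likelihood of the evidence = 0.7211.
P(carbonatite | evidence) = 0.3485 / 0.7211 ≈ 0.483.

0.483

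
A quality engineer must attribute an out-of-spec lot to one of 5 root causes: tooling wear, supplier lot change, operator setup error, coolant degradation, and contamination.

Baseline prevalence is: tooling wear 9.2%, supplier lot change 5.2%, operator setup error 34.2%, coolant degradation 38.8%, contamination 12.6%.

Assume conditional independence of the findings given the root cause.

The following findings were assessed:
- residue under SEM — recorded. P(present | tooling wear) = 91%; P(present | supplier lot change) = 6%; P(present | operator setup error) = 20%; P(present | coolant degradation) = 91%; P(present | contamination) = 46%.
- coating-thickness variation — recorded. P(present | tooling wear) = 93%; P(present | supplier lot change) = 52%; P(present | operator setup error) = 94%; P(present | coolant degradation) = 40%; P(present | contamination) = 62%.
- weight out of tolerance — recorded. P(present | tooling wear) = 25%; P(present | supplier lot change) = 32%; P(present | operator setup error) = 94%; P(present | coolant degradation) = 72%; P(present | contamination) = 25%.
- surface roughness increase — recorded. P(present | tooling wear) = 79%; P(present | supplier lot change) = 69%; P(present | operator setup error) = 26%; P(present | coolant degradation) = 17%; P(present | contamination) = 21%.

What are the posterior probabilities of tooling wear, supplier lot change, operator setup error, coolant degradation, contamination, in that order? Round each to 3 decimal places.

By Bayes' rule with conditional independence, the unnormalized weight for each hypothesis is prior × ∏ likelihoods:
  tooling wear: 0.092 × 0.91 × 0.93 × 0.25 × 0.79 = 0.015377
  supplier lot change: 0.052 × 0.06 × 0.52 × 0.32 × 0.69 = 0.00035823
  operator setup error: 0.342 × 0.20 × 0.94 × 0.94 × 0.26 = 0.015714
  coolant degradation: 0.388 × 0.91 × 0.40 × 0.72 × 0.17 = 0.017287
  contamination: 0.126 × 0.46 × 0.62 × 0.25 × 0.21 = 0.0018866
The unnormalized weights sum to 0.050623.
P(tooling wear | evidence) = 0.015377 / 0.050623 ≈ 0.304
P(supplier lot change | evidence) = 0.00035823 / 0.050623 ≈ 0.007
P(operator setup error | evidence) = 0.015714 / 0.050623 ≈ 0.310
P(coolant degradation | evidence) = 0.017287 / 0.050623 ≈ 0.341
P(contamination | evidence) = 0.0018866 / 0.050623 ≈ 0.037

0.304, 0.007, 0.310, 0.341, 0.037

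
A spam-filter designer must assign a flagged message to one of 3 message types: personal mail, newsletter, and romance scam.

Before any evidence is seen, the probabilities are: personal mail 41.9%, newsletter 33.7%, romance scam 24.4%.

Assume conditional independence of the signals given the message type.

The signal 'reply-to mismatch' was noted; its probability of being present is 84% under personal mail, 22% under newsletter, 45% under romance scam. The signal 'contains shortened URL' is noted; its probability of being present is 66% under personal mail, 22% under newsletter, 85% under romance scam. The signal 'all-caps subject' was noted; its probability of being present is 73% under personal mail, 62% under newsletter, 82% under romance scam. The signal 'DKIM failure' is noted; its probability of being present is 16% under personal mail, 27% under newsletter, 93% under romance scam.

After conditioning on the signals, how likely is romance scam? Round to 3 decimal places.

0.704

For each hypothesis, the unnormalized posterior weight is prior × product of the signal likelihoods:
  personal mail: 0.419 × 0.84 × 0.66 × 0.73 × 0.16 = 0.027132
  newsletter: 0.337 × 0.22 × 0.22 × 0.62 × 0.27 = 0.0027304
  romance scam: 0.244 × 0.45 × 0.85 × 0.82 × 0.93 = 0.071173
Marginal likelihood of the evidence = 0.10104.
P(romance scam | evidence) = 0.071173 / 0.10104 ≈ 0.704.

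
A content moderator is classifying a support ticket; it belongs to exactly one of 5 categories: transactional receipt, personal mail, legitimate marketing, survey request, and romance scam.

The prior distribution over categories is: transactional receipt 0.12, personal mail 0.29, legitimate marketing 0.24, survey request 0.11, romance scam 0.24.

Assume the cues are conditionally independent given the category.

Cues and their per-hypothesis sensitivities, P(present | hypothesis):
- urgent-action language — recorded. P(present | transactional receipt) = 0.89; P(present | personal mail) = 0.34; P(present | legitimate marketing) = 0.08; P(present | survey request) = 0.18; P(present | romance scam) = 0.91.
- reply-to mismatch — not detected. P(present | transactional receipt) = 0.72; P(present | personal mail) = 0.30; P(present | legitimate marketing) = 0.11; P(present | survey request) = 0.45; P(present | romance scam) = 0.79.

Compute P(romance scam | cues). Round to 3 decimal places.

By Bayes' rule with conditional independence, the unnormalized weight for each hypothesis is prior × ∏ likelihoods (using 1 − P(present | H) for each absent cue):
  transactional receipt: 0.12 × 0.89 × (1 − 0.72) = 0.029904
  personal mail: 0.29 × 0.34 × (1 − 0.30) = 0.06902
  legitimate marketing: 0.24 × 0.08 × (1 − 0.11) = 0.017088
  survey request: 0.11 × 0.18 × (1 − 0.45) = 0.01089
  romance scam: 0.24 × 0.91 × (1 − 0.79) = 0.045864
The unnormalized weights sum to 0.17277.
P(romance scam | evidence) = 0.045864 / 0.17277 ≈ 0.265.

0.265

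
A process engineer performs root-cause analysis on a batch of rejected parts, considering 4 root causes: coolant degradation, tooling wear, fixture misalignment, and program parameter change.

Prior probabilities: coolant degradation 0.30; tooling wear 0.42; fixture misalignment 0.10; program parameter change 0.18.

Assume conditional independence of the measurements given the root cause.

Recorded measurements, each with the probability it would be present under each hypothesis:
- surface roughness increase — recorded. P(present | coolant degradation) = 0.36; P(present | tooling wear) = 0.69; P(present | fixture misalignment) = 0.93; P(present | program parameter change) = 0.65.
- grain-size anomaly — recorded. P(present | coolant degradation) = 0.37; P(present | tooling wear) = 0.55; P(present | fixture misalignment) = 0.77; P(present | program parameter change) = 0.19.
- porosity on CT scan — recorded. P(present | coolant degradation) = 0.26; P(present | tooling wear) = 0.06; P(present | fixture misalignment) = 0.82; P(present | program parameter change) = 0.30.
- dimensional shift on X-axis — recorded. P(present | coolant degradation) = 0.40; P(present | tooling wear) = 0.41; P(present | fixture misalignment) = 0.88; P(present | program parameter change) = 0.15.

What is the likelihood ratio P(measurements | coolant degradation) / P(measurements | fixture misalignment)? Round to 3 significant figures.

0.0268

Joint likelihood of the measurement pattern under each hypothesis:
  coolant degradation: 0.36 × 0.37 × 0.26 × 0.40 = 0.013853
  fixture misalignment: 0.93 × 0.77 × 0.82 × 0.88 = 0.51674
Bayes factor = 0.013853 / 0.51674 ≈ 0.0268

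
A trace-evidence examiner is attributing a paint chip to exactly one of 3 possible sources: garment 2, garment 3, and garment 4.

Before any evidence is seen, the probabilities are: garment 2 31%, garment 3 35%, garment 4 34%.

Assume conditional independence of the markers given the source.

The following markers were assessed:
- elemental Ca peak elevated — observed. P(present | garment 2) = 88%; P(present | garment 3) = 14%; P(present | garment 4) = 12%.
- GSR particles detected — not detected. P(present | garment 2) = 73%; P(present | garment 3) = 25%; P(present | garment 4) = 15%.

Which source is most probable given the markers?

By Bayes' rule with conditional independence, the unnormalized weight for each hypothesis is prior × ∏ likelihoods (using 1 − P(present | H) for each absent marker):
  garment 2: 0.31 × 0.88 × (1 − 0.73) = 0.073656
  garment 3: 0.35 × 0.14 × (1 − 0.25) = 0.03675
  garment 4: 0.34 × 0.12 × (1 − 0.15) = 0.03468
The unnormalized weights sum to 0.14509.
P(garment 2 | evidence) ≈ 0.073656 / 0.14509 ≈ 0.508
P(garment 3 | evidence) ≈ 0.03675 / 0.14509 ≈ 0.253
P(garment 4 | evidence) ≈ 0.03468 / 0.14509 ≈ 0.239
The largest is 0.508, so garment 2 is most probable.

garment 2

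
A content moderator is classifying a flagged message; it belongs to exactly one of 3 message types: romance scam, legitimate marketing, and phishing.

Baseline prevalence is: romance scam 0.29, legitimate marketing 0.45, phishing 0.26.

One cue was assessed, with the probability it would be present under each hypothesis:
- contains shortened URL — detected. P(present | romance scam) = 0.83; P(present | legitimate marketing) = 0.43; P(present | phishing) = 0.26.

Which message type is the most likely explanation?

romance scam

Multiply each prior by the likelihood of the cue:
  romance scam: 0.29 × 0.83 = 0.2407
  legitimate marketing: 0.45 × 0.43 = 0.1935
  phishing: 0.26 × 0.26 = 0.0676
Normalizing constant Z = 0.2407 + 0.1935 + 0.0676 = 0.5018.
P(romance scam | evidence) ≈ 0.2407 / 0.5018 ≈ 0.480
P(legitimate marketing | evidence) ≈ 0.1935 / 0.5018 ≈ 0.386
P(phishing | evidence) ≈ 0.0676 / 0.5018 ≈ 0.135
The largest is 0.480, so romance scam is most probable.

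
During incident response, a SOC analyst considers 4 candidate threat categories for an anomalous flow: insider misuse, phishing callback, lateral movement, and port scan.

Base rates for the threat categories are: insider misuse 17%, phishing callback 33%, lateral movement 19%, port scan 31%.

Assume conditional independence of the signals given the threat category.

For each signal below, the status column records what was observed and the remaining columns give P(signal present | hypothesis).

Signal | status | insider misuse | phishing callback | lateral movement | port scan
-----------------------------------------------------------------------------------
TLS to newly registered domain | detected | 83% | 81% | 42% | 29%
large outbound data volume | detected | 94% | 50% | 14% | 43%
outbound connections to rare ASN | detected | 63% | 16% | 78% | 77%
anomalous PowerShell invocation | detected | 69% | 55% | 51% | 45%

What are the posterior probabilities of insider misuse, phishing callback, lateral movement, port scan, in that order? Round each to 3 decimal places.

0.661, 0.135, 0.051, 0.154

By Bayes' rule with conditional independence, the unnormalized weight for each hypothesis is prior × ∏ likelihoods:
  insider misuse: 0.17 × 0.83 × 0.94 × 0.63 × 0.69 = 0.057656
  phishing callback: 0.33 × 0.81 × 0.50 × 0.16 × 0.55 = 0.011761
  lateral movement: 0.19 × 0.42 × 0.14 × 0.78 × 0.51 = 0.0044442
  port scan: 0.31 × 0.29 × 0.43 × 0.77 × 0.45 = 0.013395
Marginal likelihood of the evidence = 0.087256.
P(insider misuse | evidence) = 0.057656 / 0.087256 ≈ 0.661
P(phishing callback | evidence) = 0.011761 / 0.087256 ≈ 0.135
P(lateral movement | evidence) = 0.0044442 / 0.087256 ≈ 0.051
P(port scan | evidence) = 0.013395 / 0.087256 ≈ 0.154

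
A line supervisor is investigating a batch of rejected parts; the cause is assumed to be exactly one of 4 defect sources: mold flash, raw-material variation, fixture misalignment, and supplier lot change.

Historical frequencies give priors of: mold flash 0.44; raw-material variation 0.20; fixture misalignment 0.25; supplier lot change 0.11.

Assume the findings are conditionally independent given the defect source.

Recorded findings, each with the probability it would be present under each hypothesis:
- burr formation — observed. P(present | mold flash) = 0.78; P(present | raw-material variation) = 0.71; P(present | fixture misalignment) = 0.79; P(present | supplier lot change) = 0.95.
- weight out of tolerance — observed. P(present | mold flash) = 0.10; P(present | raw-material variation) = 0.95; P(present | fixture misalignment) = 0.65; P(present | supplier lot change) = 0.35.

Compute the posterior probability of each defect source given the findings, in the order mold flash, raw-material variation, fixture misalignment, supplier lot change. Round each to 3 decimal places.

0.103, 0.404, 0.384, 0.109

Multiply each prior by the joint likelihood of the evidence pattern:
  mold flash: 0.44 × 0.78 × 0.10 = 0.03432
  raw-material variation: 0.20 × 0.71 × 0.95 = 0.1349
  fixture misalignment: 0.25 × 0.79 × 0.65 = 0.12838
  supplier lot change: 0.11 × 0.95 × 0.35 = 0.036575
The unnormalized weights sum to 0.33417.
P(mold flash | evidence) = 0.03432 / 0.33417 ≈ 0.103
P(raw-material variation | evidence) = 0.1349 / 0.33417 ≈ 0.404
P(fixture misalignment | evidence) = 0.12838 / 0.33417 ≈ 0.384
P(supplier lot change | evidence) = 0.036575 / 0.33417 ≈ 0.109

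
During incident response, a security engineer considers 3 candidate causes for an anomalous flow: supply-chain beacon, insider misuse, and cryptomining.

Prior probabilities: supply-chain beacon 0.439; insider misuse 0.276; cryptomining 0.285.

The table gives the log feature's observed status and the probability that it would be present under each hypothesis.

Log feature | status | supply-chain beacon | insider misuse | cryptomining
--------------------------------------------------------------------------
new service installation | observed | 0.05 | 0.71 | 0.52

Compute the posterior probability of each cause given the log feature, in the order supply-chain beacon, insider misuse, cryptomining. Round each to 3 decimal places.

0.060, 0.535, 0.405

Multiply each prior by the likelihood of the log feature:
  supply-chain beacon: 0.439 × 0.05 = 0.02195
  insider misuse: 0.276 × 0.71 = 0.19596
  cryptomining: 0.285 × 0.52 = 0.1482
The unnormalized weights sum to 0.36611.
P(supply-chain beacon | evidence) = 0.02195 / 0.36611 ≈ 0.060
P(insider misuse | evidence) = 0.19596 / 0.36611 ≈ 0.535
P(cryptomining | evidence) = 0.1482 / 0.36611 ≈ 0.405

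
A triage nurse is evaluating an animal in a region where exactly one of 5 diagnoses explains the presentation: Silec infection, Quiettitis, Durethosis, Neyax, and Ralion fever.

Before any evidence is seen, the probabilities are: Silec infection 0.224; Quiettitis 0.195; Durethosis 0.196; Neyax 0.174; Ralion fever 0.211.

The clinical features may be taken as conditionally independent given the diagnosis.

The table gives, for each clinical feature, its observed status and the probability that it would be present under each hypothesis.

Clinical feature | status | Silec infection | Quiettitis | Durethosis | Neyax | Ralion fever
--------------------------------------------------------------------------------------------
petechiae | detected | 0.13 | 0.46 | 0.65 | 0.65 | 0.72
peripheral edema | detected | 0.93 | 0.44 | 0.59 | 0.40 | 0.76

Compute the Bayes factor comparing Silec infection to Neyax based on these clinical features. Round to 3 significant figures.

Take the product of per-clinical feature likelihoods under each hypothesis, then divide.
  Silec infection: 0.13 × 0.93 = 0.1209
  Neyax: 0.65 × 0.40 = 0.26
Bayes factor = 0.1209 / 0.26 ≈ 0.465

0.465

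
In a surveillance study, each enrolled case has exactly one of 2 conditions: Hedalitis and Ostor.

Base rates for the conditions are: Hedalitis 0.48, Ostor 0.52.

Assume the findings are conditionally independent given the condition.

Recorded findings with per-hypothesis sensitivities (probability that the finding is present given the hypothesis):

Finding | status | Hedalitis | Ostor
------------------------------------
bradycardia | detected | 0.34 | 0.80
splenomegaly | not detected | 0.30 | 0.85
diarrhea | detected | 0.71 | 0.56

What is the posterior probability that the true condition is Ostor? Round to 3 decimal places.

0.301

Multiply each prior by the joint likelihood of the evidence pattern (using 1 − P(present | H) for each absent finding):
  Hedalitis: 0.48 × 0.34 × (1 − 0.30) × 0.71 = 0.08111
  Ostor: 0.52 × 0.80 × (1 − 0.85) × 0.56 = 0.034944
Normalizing constant Z = 0.08111 + 0.034944 = 0.11605.
P(Ostor | evidence) = 0.034944 / 0.11605 ≈ 0.301.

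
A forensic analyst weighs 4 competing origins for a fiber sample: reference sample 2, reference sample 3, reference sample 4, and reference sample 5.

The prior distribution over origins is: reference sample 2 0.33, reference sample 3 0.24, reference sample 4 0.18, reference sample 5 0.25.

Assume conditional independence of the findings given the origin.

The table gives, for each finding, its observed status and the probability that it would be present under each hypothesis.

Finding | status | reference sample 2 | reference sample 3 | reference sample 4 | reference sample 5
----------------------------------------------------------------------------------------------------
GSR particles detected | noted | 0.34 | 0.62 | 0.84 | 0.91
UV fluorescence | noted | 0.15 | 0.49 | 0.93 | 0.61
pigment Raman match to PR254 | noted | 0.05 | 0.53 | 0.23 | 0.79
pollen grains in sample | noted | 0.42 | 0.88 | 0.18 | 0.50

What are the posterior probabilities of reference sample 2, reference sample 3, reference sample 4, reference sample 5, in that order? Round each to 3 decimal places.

Multiply each prior by the joint likelihood of the evidence pattern:
  reference sample 2: 0.33 × 0.34 × 0.15 × 0.05 × 0.42 = 0.00035343
  reference sample 3: 0.24 × 0.62 × 0.49 × 0.53 × 0.88 = 0.034006
  reference sample 4: 0.18 × 0.84 × 0.93 × 0.23 × 0.18 = 0.0058215
  reference sample 5: 0.25 × 0.91 × 0.61 × 0.79 × 0.50 = 0.054816
Marginal likelihood of the evidence = 0.094997.
P(reference sample 2 | evidence) = 0.00035343 / 0.094997 ≈ 0.004
P(reference sample 3 | evidence) = 0.034006 / 0.094997 ≈ 0.358
P(reference sample 4 | evidence) = 0.0058215 / 0.094997 ≈ 0.061
P(reference sample 5 | evidence) = 0.054816 / 0.094997 ≈ 0.577

0.004, 0.358, 0.061, 0.577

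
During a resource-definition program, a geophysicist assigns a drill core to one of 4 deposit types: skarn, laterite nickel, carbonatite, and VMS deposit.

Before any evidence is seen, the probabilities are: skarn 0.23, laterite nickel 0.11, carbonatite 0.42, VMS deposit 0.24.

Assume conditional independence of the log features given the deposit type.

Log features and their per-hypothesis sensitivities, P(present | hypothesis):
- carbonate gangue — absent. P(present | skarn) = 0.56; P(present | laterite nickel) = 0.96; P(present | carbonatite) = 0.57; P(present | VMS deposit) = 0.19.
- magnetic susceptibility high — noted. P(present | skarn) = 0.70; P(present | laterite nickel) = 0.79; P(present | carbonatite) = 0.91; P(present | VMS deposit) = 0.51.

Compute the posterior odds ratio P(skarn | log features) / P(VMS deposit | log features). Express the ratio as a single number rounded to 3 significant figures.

0.715

Unnormalized posterior weight (prior times the log feature likelihoods) for each of the two hypotheses (using 1 − P(present | H) for each absent log feature):
  skarn: 0.23 × (1 − 0.56) × 0.70 = 0.07084
  VMS deposit: 0.24 × (1 − 0.19) × 0.51 = 0.099144
Posterior odds = 0.07084 / 0.099144 ≈ 0.715.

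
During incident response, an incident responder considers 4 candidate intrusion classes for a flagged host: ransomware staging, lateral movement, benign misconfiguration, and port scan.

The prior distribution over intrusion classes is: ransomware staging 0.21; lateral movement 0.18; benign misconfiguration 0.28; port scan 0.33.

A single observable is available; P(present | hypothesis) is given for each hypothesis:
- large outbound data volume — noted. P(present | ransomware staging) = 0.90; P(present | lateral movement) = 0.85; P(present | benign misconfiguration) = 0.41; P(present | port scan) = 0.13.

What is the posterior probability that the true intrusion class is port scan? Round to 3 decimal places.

0.086

Multiply each prior by the likelihood of the observable:
  ransomware staging: 0.21 × 0.90 = 0.189
  lateral movement: 0.18 × 0.85 = 0.153
  benign misconfiguration: 0.28 × 0.41 = 0.1148
  port scan: 0.33 × 0.13 = 0.0429
Normalizing constant Z = 0.189 + 0.153 + 0.1148 + 0.0429 = 0.4997.
P(port scan | evidence) = 0.0429 / 0.4997 ≈ 0.086.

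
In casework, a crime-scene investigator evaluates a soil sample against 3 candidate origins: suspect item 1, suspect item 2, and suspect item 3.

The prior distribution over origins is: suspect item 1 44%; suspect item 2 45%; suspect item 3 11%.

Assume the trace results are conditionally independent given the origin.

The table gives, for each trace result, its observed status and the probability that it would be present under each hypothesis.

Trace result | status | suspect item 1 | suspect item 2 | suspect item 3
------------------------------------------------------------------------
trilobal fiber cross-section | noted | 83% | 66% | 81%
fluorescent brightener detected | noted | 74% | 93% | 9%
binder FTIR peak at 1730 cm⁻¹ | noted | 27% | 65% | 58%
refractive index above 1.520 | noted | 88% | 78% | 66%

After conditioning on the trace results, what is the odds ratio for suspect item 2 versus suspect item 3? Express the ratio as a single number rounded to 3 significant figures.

Unnormalized posterior weight (prior times the trace result likelihoods) for each of the two hypotheses:
  suspect item 2: 0.45 × 0.66 × 0.93 × 0.65 × 0.78 = 0.14004
  suspect item 3: 0.11 × 0.81 × 0.09 × 0.58 × 0.66 = 0.0030697
Odds(suspect item 2 : suspect item 3) = 0.14004 / 0.0030697 ≈ 45.6.

45.6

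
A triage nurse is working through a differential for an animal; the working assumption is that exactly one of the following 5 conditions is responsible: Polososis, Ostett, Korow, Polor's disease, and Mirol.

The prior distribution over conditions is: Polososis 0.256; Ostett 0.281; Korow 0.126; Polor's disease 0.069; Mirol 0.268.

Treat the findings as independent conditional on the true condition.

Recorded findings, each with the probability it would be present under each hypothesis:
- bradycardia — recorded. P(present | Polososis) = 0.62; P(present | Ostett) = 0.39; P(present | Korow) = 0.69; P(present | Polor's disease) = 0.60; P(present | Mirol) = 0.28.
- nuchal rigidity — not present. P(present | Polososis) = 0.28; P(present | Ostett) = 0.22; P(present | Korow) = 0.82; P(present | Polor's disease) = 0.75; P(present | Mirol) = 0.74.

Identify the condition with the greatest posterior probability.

Polososis

By Bayes' rule with conditional independence, the unnormalized weight for each hypothesis is prior × ∏ likelihoods (using 1 − P(present | H) for each absent finding):
  Polososis: 0.256 × 0.62 × (1 − 0.28) = 0.11428
  Ostett: 0.281 × 0.39 × (1 − 0.22) = 0.08548
  Korow: 0.126 × 0.69 × (1 − 0.82) = 0.015649
  Polor's disease: 0.069 × 0.60 × (1 − 0.75) = 0.01035
  Mirol: 0.268 × 0.28 × (1 − 0.74) = 0.01951
The unnormalized weights sum to 0.24527.
P(Polososis | evidence) ≈ 0.11428 / 0.24527 ≈ 0.466
P(Ostett | evidence) ≈ 0.08548 / 0.24527 ≈ 0.349
P(Korow | evidence) ≈ 0.015649 / 0.24527 ≈ 0.064
P(Polor's disease | evidence) ≈ 0.01035 / 0.24527 ≈ 0.042
P(Mirol | evidence) ≈ 0.01951 / 0.24527 ≈ 0.080
The largest is 0.466, so Polososis is most probable.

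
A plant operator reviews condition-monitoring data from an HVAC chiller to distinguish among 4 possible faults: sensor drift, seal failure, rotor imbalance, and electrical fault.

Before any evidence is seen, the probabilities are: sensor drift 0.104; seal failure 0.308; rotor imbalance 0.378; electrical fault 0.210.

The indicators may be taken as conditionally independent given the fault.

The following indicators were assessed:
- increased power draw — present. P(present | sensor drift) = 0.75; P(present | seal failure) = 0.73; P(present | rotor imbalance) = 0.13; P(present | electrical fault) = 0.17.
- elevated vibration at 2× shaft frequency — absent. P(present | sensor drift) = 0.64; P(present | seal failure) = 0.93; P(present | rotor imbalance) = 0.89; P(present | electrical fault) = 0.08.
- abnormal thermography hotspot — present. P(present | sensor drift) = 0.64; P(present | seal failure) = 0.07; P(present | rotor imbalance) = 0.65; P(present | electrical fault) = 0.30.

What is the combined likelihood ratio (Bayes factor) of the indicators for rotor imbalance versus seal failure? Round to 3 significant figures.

Joint likelihood of the indicator pattern under each hypothesis (using 1 − P(present | H) for each absent indicator):
  rotor imbalance: 0.13 × (1 − 0.89) × 0.65 = 0.009295
  seal failure: 0.73 × (1 − 0.93) × 0.07 = 0.003577
Bayes factor = 0.009295 / 0.003577 ≈ 2.60

2.60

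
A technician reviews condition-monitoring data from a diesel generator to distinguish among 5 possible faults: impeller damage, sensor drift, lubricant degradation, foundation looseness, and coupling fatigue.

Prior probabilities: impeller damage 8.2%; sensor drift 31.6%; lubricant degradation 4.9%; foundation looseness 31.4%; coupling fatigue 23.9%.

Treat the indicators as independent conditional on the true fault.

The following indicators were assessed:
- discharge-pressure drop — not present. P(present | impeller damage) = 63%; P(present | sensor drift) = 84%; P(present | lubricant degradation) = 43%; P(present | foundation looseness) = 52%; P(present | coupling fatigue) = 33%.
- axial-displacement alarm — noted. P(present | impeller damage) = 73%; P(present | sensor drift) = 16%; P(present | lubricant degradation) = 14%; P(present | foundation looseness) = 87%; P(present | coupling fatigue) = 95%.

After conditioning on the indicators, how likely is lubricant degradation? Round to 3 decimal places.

Multiply each prior by the joint likelihood of the indicator pattern (using 1 − P(present | H) for each absent indicator):
  impeller damage: 0.082 × (1 − 0.63) × 0.73 = 0.022148
  sensor drift: 0.316 × (1 − 0.84) × 0.16 = 0.0080896
  lubricant degradation: 0.049 × (1 − 0.43) × 0.14 = 0.0039102
  foundation looseness: 0.314 × (1 − 0.52) × 0.87 = 0.13113
  coupling fatigue: 0.239 × (1 − 0.33) × 0.95 = 0.15212
The unnormalized weights sum to 0.3174.
P(lubricant degradation | evidence) = 0.0039102 / 0.3174 ≈ 0.012.

0.012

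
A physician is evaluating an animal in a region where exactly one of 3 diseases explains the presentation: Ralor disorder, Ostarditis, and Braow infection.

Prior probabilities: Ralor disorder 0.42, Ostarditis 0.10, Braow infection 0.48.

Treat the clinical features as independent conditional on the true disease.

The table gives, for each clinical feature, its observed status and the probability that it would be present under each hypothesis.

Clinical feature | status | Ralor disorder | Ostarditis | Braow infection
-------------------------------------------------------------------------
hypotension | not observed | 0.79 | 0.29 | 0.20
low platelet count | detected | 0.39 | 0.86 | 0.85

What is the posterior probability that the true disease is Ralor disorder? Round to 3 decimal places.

0.082

Multiply each prior by the joint likelihood of the clinical feature pattern (using 1 − P(present | H) for each absent clinical feature):
  Ralor disorder: 0.42 × (1 − 0.79) × 0.39 = 0.034398
  Ostarditis: 0.10 × (1 − 0.29) × 0.86 = 0.06106
  Braow infection: 0.48 × (1 − 0.20) × 0.85 = 0.3264
Marginal likelihood of the evidence = 0.42186.
P(Ralor disorder | evidence) = 0.034398 / 0.42186 ≈ 0.082.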